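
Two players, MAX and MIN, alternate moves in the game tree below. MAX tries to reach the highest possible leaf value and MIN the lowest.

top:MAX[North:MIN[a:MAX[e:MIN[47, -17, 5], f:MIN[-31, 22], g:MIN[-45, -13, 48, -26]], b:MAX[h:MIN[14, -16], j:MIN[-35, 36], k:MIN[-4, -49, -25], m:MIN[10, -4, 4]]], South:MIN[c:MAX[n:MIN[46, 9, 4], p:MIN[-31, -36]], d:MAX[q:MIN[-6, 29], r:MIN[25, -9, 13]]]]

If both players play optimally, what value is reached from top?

-6

e (MIN): min(47, -17, 5) = -17
f (MIN): min(-31, 22) = -31
g (MIN): min(-45, -13, 48, -26) = -45
a (MAX): max(-17, -31, -45) = -17
h (MIN): min(14, -16) = -16
j (MIN): min(-35, 36) = -35
k (MIN): min(-4, -49, -25) = -49
m (MIN): min(10, -4, 4) = -4
b (MAX): max(-16, -35, -49, -4) = -4
North (MIN): min(-17, -4) = -17
n (MIN): min(46, 9, 4) = 4
p (MIN): min(-31, -36) = -36
c (MAX): max(4, -36) = 4
q (MIN): min(-6, 29) = -6
r (MIN): min(25, -9, 13) = -9
d (MAX): max(-6, -9) = -6
South (MIN): min(4, -6) = -6
top (MAX): max(-17, -6) = -6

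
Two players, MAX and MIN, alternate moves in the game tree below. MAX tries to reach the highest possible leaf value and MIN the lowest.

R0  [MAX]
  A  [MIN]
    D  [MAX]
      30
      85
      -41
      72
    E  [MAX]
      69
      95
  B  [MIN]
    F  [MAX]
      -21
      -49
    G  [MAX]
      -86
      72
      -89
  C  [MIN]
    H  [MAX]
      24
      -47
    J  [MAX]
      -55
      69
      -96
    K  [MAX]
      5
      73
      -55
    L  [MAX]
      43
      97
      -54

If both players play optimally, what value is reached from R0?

85

D (MAX): max(30, 85, -41, 72) = 85
E (MAX): max(69, 95) = 95
A (MIN): min(85, 95) = 85
F (MAX): max(-21, -49) = -21
G (MAX): max(-86, 72, -89) = 72
B (MIN): min(-21, 72) = -21
H (MAX): max(24, -47) = 24
J (MAX): max(-55, 69, -96) = 69
K (MAX): max(5, 73, -55) = 73
L (MAX): max(43, 97, -54) = 97
C (MIN): min(24, 69, 73, 97) = 24
R0 (MAX): max(85, -21, 24) = 85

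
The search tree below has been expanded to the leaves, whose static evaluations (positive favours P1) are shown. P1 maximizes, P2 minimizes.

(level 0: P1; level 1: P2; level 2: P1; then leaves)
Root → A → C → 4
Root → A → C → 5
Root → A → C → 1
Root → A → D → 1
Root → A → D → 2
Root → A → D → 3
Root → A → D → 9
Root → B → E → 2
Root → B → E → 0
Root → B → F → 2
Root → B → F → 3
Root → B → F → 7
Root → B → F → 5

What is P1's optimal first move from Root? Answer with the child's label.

A

C (P1): max(4, 5, 1) = 5
D (P1): max(1, 2, 3, 9) = 9
A (P2): min(5, 9) = 5
E (P1): max(2, 0) = 2
F (P1): max(2, 3, 7, 5) = 7
B (P2): min(2, 7) = 2
Root (P1): max(5, 2) = 5
P1 at Root wants the highest of {A=5, B=2}, so chooses A.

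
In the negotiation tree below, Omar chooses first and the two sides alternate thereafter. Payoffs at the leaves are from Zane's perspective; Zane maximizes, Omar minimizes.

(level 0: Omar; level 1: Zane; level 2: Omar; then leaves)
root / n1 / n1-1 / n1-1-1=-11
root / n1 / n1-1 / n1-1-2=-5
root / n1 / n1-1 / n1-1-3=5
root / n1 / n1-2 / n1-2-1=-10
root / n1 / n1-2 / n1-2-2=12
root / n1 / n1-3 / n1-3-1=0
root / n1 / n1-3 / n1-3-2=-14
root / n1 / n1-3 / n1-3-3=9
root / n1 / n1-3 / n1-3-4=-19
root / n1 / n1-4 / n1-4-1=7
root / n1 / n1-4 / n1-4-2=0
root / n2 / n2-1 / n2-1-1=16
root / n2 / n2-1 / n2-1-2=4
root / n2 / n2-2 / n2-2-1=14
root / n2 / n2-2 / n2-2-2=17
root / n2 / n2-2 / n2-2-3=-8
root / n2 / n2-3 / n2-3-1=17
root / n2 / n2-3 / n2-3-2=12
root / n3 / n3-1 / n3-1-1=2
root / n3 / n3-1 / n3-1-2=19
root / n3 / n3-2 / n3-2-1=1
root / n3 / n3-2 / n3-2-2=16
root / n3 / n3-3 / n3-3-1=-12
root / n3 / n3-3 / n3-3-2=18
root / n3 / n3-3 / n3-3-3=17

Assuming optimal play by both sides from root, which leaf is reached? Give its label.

n1-1 (Omar): min(-11, -5, 5) = -11
n1-2 (Omar): min(-10, 12) = -10
n1-3 (Omar): min(0, -14, 9, -19) = -19
n1-4 (Omar): min(7, 0) = 0
n1 (Zane): max(-11, -10, -19, 0) = 0
n2-1 (Omar): min(16, 4) = 4
n2-2 (Omar): min(14, 17, -8) = -8
n2-3 (Omar): min(17, 12) = 12
n2 (Zane): max(4, -8, 12) = 12
n3-1 (Omar): min(2, 19) = 2
n3-2 (Omar): min(1, 16) = 1
n3-3 (Omar): min(-12, 18, 17) = -12
n3 (Zane): max(2, 1, -12) = 2
root (Omar): min(0, 12, 2) = 0
At root, Omar picks n1 (lowest: 0).
At n1, Zane picks n1-4 (highest: 0).
At n1-4, Omar picks n1-4-2 (lowest: 0).
Terminal value 0.

n1-4-2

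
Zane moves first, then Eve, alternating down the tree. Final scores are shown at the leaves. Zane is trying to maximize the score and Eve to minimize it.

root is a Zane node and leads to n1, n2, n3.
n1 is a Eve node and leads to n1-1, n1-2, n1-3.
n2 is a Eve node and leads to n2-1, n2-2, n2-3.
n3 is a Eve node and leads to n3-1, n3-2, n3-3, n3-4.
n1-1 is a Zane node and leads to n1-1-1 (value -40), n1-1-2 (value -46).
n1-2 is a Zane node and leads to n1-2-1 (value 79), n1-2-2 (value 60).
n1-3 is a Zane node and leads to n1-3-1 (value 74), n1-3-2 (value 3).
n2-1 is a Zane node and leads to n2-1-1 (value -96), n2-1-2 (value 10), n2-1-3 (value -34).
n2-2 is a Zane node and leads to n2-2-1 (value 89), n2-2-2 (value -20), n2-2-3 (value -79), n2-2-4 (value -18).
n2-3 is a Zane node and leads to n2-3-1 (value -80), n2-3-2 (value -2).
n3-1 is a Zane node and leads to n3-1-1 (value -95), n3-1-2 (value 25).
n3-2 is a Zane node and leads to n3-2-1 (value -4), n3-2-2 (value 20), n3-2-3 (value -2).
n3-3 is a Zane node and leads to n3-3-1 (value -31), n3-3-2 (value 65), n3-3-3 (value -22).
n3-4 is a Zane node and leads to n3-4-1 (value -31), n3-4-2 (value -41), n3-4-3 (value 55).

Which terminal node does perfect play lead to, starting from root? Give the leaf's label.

n3-2-2

n1-1 (Zane): max(-40, -46) = -40
n1-2 (Zane): max(79, 60) = 79
n1-3 (Zane): max(74, 3) = 74
n1 (Eve): min(-40, 79, 74) = -40
n2-1 (Zane): max(-96, 10, -34) = 10
n2-2 (Zane): max(89, -20, -79, -18) = 89
n2-3 (Zane): max(-80, -2) = -2
n2 (Eve): min(10, 89, -2) = -2
n3-1 (Zane): max(-95, 25) = 25
n3-2 (Zane): max(-4, 20, -2) = 20
n3-3 (Zane): max(-31, 65, -22) = 65
n3-4 (Zane): max(-31, -41, 55) = 55
n3 (Eve): min(25, 20, 65, 55) = 20
root (Zane): max(-40, -2, 20) = 20
At root, Zane picks n3 (highest: 20).
At n3, Eve picks n3-2 (lowest: 20).
At n3-2, Zane picks n3-2-2 (highest: 20).
Terminal value 20.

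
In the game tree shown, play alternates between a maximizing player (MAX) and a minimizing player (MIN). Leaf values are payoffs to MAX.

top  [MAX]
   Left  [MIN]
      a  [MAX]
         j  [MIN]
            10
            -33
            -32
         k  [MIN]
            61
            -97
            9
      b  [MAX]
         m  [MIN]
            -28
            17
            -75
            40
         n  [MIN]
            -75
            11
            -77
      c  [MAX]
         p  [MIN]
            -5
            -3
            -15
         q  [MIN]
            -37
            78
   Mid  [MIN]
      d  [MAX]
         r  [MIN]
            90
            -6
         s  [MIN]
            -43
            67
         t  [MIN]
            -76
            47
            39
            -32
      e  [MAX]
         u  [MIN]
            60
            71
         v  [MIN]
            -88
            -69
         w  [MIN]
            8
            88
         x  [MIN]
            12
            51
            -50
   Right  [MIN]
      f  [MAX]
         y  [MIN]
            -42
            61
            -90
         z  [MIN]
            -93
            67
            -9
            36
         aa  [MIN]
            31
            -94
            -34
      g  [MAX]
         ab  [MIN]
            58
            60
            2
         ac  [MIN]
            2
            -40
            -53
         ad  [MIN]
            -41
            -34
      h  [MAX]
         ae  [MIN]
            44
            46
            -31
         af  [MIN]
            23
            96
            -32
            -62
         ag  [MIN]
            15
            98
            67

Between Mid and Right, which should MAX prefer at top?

r (MIN): min(90, -6) = -6
s (MIN): min(-43, 67) = -43
t (MIN): min(-76, 47, 39, -32) = -76
d (MAX): max(-6, -43, -76) = -6
u (MIN): min(60, 71) = 60
v (MIN): min(-88, -69) = -88
w (MIN): min(8, 88) = 8
x (MIN): min(12, 51, -50) = -50
e (MAX): max(60, -88, 8, -50) = 60
Mid (MIN): min(-6, 60) = -6
y (MIN): min(-42, 61, -90) = -90
z (MIN): min(-93, 67, -9, 36) = -93
aa (MIN): min(31, -94, -34) = -94
f (MAX): max(-90, -93, -94) = -90
ab (MIN): min(58, 60, 2) = 2
ac (MIN): min(2, -40, -53) = -53
ad (MIN): min(-41, -34) = -41
g (MAX): max(2, -53, -41) = 2
ae (MIN): min(44, 46, -31) = -31
af (MIN): min(23, 96, -32, -62) = -62
ag (MIN): min(15, 98, 67) = 15
h (MAX): max(-31, -62, 15) = 15
Right (MIN): min(-90, 2, 15) = -90
MAX prefers the higher value; Mid=-6, Right=-90. Mid is better since -6 > -90.

Mid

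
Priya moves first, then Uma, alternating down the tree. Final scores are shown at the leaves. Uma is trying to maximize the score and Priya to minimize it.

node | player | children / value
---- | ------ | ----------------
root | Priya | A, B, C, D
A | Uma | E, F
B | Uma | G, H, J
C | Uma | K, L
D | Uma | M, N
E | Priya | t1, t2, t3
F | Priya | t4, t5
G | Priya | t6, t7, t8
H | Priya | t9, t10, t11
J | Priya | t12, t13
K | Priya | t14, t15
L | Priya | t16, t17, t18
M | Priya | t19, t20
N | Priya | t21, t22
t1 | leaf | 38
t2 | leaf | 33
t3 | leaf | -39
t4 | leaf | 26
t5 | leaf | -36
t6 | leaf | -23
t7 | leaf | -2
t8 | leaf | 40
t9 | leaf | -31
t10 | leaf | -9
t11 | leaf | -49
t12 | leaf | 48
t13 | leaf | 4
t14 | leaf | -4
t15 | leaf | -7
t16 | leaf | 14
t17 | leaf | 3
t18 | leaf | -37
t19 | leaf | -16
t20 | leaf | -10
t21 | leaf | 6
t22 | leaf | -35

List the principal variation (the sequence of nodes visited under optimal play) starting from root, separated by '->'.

root -> A -> F -> t5

E (Priya): min(38, 33, -39) = -39
F (Priya): min(26, -36) = -36
A (Uma): max(-39, -36) = -36
G (Priya): min(-23, -2, 40) = -23
H (Priya): min(-31, -9, -49) = -49
J (Priya): min(48, 4) = 4
B (Uma): max(-23, -49, 4) = 4
K (Priya): min(-4, -7) = -7
L (Priya): min(14, 3, -37) = -37
C (Uma): max(-7, -37) = -7
M (Priya): min(-16, -10) = -16
N (Priya): min(6, -35) = -35
D (Uma): max(-16, -35) = -16
root (Priya): min(-36, 4, -7, -16) = -36
At root, Priya picks A (lowest: -36).
At A, Uma picks F (highest: -36).
At F, Priya picks t5 (lowest: -36).
Terminal value -36.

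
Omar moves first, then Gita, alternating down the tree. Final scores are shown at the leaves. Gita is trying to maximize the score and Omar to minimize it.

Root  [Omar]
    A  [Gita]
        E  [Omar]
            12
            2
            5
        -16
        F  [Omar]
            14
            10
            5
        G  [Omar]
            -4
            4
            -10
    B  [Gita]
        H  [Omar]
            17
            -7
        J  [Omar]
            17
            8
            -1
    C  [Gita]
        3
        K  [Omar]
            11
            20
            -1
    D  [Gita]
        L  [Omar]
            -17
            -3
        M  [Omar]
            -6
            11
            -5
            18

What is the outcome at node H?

H (Omar): min(17, -7) = -7

-7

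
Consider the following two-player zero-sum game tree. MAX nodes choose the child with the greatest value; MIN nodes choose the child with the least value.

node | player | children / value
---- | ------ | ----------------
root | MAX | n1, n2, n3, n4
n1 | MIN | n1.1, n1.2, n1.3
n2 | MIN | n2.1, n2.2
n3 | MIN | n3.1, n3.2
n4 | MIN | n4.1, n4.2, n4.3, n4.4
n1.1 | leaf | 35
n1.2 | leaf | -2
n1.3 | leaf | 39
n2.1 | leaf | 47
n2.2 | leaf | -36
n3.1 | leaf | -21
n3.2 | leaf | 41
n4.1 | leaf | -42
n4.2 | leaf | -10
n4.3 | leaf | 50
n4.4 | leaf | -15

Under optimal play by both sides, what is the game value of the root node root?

n1 (MIN): min(35, -2, 39) = -2
n2 (MIN): min(47, -36) = -36
n3 (MIN): min(-21, 41) = -21
n4 (MIN): min(-42, -10, 50, -15) = -42
root (MAX): max(-2, -36, -21, -42) = -2

-2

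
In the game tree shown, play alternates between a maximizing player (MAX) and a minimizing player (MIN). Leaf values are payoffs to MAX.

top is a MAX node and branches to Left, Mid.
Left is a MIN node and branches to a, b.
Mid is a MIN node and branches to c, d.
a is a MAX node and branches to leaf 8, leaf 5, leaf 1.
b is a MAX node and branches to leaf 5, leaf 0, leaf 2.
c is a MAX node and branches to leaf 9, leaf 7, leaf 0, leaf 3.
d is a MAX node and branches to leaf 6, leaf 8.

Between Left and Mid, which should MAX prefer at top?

a (MAX): max(8, 5, 1) = 8
b (MAX): max(5, 0, 2) = 5
Left (MIN): min(8, 5) = 5
c (MAX): max(9, 7, 0, 3) = 9
d (MAX): max(6, 8) = 8
Mid (MIN): min(9, 8) = 8
MAX prefers the higher value; Left=5, Mid=8. Mid is better since 8 > 5.

Mid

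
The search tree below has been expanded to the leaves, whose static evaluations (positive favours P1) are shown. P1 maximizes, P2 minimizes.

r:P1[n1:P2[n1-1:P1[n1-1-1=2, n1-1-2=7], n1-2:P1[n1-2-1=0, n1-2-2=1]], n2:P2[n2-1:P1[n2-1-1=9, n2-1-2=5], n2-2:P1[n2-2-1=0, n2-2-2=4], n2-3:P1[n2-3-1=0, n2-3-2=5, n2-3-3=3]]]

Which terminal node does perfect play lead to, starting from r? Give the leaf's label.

n2-2-2

n1-1 (P1): max(2, 7) = 7
n1-2 (P1): max(0, 1) = 1
n1 (P2): min(7, 1) = 1
n2-1 (P1): max(9, 5) = 9
n2-2 (P1): max(0, 4) = 4
n2-3 (P1): max(0, 5, 3) = 5
n2 (P2): min(9, 4, 5) = 4
r (P1): max(1, 4) = 4
At r, P1 picks n2 (highest: 4).
At n2, P2 picks n2-2 (lowest: 4).
At n2-2, P1 picks n2-2-2 (highest: 4).
Terminal value 4.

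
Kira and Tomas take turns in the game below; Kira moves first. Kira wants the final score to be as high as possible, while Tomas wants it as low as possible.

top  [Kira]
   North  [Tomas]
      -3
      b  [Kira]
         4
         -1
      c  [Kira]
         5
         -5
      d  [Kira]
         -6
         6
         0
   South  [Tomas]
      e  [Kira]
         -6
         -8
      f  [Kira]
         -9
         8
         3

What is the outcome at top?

-3

b (Kira): max(4, -1) = 4
c (Kira): max(5, -5) = 5
d (Kira): max(-6, 6, 0) = 6
North (Tomas): min(-3, 4, 5, 6) = -3
e (Kira): max(-6, -8) = -6
f (Kira): max(-9, 8, 3) = 8
South (Tomas): min(-6, 8) = -6
top (Kira): max(-3, -6) = -3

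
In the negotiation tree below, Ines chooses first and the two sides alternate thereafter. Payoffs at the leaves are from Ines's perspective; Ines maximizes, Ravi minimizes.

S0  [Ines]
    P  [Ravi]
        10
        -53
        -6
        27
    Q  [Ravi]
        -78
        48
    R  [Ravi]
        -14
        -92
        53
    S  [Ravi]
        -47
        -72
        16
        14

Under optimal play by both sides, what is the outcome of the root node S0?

P (Ravi): min(10, -53, -6, 27) = -53
Q (Ravi): min(-78, 48) = -78
R (Ravi): min(-14, -92, 53) = -92
S (Ravi): min(-47, -72, 16, 14) = -72
S0 (Ines): max(-53, -78, -92, -72) = -53

-53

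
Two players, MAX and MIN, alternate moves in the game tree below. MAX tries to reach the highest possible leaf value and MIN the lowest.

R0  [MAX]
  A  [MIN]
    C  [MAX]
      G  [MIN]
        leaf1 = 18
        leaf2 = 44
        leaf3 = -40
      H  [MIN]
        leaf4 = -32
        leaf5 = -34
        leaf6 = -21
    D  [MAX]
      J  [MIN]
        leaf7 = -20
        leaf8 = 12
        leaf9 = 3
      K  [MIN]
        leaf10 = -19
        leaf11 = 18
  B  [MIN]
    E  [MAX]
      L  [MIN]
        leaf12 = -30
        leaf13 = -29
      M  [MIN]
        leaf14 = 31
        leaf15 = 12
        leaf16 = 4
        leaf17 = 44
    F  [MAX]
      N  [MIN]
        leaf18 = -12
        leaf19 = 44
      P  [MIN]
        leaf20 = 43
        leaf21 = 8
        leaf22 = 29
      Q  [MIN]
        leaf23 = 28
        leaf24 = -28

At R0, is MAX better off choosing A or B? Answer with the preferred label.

G (MIN): min(18, 44, -40) = -40
H (MIN): min(-32, -34, -21) = -34
C (MAX): max(-40, -34) = -34
J (MIN): min(-20, 12, 3) = -20
K (MIN): min(-19, 18) = -19
D (MAX): max(-20, -19) = -19
A (MIN): min(-34, -19) = -34
L (MIN): min(-30, -29) = -30
M (MIN): min(31, 12, 4, 44) = 4
E (MAX): max(-30, 4) = 4
N (MIN): min(-12, 44) = -12
P (MIN): min(43, 8, 29) = 8
Q (MIN): min(28, -28) = -28
F (MAX): max(-12, 8, -28) = 8
B (MIN): min(4, 8) = 4
MAX prefers the higher value; A=-34, B=4. B is better since 4 > -34.

B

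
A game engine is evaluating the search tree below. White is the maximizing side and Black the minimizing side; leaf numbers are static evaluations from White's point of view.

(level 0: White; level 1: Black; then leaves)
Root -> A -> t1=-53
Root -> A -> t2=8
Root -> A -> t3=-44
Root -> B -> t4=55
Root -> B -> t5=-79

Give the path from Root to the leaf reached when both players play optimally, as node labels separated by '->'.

Root -> A -> t1

A (Black): min(-53, 8, -44) = -53
B (Black): min(55, -79) = -79
Root (White): max(-53, -79) = -53
At Root, White picks A (highest: -53).
At A, Black picks t1 (lowest: -53).
Terminal value -53.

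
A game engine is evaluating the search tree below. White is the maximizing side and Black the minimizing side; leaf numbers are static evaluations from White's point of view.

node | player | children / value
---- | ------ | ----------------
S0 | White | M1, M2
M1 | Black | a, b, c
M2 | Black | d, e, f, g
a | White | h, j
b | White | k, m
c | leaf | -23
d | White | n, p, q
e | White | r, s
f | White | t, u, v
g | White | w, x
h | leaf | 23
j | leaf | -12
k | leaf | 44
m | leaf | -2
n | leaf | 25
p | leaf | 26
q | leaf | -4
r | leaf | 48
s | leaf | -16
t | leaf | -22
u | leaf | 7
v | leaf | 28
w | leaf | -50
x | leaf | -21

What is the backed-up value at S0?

a (White): max(23, -12) = 23
b (White): max(44, -2) = 44
M1 (Black): min(23, 44, -23) = -23
d (White): max(25, 26, -4) = 26
e (White): max(48, -16) = 48
f (White): max(-22, 7, 28) = 28
g (White): max(-50, -21) = -21
M2 (Black): min(26, 48, 28, -21) = -21
S0 (White): max(-23, -21) = -21

-21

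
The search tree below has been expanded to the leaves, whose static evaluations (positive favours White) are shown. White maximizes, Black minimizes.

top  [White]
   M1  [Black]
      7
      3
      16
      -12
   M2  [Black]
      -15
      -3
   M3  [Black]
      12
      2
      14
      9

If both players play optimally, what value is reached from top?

2

M1 (Black): min(7, 3, 16, -12) = -12
M2 (Black): min(-15, -3) = -15
M3 (Black): min(12, 2, 14, 9) = 2
top (White): max(-12, -15, 2) = 2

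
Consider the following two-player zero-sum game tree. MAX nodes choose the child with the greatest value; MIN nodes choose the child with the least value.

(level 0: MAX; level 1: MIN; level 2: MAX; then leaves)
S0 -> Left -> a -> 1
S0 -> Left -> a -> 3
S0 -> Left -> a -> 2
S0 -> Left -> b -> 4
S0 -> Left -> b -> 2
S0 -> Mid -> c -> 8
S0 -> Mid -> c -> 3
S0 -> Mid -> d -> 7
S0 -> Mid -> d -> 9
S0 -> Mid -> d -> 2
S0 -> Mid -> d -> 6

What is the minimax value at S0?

a (MAX): max(1, 3, 2) = 3
b (MAX): max(4, 2) = 4
Left (MIN): min(3, 4) = 3
c (MAX): max(8, 3) = 8
d (MAX): max(7, 9, 2, 6) = 9
Mid (MIN): min(8, 9) = 8
S0 (MAX): max(3, 8) = 8

8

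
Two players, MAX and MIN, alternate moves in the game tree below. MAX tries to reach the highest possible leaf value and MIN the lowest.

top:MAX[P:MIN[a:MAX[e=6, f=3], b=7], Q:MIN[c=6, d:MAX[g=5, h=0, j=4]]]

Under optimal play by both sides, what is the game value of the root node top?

a (MAX): max(6, 3) = 6
P (MIN): min(6, 7) = 6
d (MAX): max(5, 0, 4) = 5
Q (MIN): min(6, 5) = 5
top (MAX): max(6, 5) = 6

6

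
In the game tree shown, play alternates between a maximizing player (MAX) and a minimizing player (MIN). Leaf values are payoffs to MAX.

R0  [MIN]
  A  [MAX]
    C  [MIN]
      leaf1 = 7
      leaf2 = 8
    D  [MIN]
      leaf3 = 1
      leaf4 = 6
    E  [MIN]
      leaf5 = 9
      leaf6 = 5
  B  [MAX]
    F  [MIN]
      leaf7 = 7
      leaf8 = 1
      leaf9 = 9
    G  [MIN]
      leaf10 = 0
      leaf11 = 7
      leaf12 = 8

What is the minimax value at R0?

1

C (MIN): min(7, 8) = 7
D (MIN): min(1, 6) = 1
E (MIN): min(9, 5) = 5
A (MAX): max(7, 1, 5) = 7
F (MIN): min(7, 1, 9) = 1
G (MIN): min(0, 7, 8) = 0
B (MAX): max(1, 0) = 1
R0 (MIN): min(7, 1) = 1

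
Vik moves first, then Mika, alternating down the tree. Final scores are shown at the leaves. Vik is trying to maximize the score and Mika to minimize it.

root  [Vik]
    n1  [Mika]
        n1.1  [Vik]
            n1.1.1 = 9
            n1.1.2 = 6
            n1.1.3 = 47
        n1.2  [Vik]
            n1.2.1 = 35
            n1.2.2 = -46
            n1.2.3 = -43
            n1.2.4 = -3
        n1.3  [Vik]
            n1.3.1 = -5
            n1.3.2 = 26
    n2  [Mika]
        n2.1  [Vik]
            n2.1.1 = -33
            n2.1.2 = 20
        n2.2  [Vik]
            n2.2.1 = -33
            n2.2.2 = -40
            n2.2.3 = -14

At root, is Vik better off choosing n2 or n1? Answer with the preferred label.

n2.1 (Vik): max(-33, 20) = 20
n2.2 (Vik): max(-33, -40, -14) = -14
n2 (Mika): min(20, -14) = -14
n1.1 (Vik): max(9, 6, 47) = 47
n1.2 (Vik): max(35, -46, -43, -3) = 35
n1.3 (Vik): max(-5, 26) = 26
n1 (Mika): min(47, 35, 26) = 26
Vik prefers the higher value; n2=-14, n1=26. n1 is better since 26 > -14.

n1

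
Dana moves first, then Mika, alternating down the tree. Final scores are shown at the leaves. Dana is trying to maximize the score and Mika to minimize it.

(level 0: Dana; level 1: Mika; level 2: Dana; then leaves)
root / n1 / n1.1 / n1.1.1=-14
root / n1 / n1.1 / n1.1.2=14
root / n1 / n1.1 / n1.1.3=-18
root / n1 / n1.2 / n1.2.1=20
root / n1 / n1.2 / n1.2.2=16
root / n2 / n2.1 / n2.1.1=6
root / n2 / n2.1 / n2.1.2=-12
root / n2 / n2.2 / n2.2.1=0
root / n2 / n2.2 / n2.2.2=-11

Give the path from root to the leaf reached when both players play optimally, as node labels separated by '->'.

root -> n1 -> n1.1 -> n1.1.2

n1.1 (Dana): max(-14, 14, -18) = 14
n1.2 (Dana): max(20, 16) = 20
n1 (Mika): min(14, 20) = 14
n2.1 (Dana): max(6, -12) = 6
n2.2 (Dana): max(0, -11) = 0
n2 (Mika): min(6, 0) = 0
root (Dana): max(14, 0) = 14
At root, Dana picks n1 (highest: 14).
At n1, Mika picks n1.1 (lowest: 14).
At n1.1, Dana picks n1.1.2 (highest: 14).
Terminal value 14.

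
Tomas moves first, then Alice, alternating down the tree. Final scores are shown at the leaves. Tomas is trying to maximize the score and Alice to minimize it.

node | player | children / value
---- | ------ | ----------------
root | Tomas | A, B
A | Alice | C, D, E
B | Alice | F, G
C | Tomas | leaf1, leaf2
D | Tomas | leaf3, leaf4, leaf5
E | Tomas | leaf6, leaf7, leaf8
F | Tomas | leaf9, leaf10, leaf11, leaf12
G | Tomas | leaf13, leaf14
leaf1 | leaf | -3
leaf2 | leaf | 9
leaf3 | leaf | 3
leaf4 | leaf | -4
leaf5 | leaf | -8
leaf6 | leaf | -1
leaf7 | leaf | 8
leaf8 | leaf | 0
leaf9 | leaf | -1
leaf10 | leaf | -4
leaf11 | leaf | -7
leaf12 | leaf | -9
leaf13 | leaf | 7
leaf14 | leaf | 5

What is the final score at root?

3

C (Tomas): max(-3, 9) = 9
D (Tomas): max(3, -4, -8) = 3
E (Tomas): max(-1, 8, 0) = 8
A (Alice): min(9, 3, 8) = 3
F (Tomas): max(-1, -4, -7, -9) = -1
G (Tomas): max(7, 5) = 7
B (Alice): min(-1, 7) = -1
root (Tomas): max(3, -1) = 3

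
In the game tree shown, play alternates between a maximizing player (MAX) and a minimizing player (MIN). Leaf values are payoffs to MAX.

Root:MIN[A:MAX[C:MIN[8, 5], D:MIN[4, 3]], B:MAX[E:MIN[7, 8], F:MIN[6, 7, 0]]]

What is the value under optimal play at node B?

7

E (MIN): min(7, 8) = 7
F (MIN): min(6, 7, 0) = 0
B (MAX): max(7, 0) = 7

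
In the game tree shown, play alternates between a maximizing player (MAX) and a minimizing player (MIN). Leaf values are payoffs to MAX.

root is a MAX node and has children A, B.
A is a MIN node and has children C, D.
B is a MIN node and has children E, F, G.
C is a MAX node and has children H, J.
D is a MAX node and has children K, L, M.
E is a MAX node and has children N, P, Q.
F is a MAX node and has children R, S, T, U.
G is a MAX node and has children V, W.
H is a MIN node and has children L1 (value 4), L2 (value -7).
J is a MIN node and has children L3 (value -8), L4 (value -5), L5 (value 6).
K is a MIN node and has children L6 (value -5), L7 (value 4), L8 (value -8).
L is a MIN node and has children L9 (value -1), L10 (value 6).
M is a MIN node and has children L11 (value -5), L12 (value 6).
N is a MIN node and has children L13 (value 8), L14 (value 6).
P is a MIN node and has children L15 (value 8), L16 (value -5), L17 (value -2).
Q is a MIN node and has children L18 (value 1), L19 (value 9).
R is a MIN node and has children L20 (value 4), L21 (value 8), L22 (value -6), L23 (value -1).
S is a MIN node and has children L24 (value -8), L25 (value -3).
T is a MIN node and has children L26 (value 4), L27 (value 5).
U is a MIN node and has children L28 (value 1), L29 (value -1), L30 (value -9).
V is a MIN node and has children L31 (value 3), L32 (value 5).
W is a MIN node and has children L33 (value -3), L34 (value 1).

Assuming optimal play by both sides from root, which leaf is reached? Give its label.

H (MIN): min(4, -7) = -7
J (MIN): min(-8, -5, 6) = -8
C (MAX): max(-7, -8) = -7
K (MIN): min(-5, 4, -8) = -8
L (MIN): min(-1, 6) = -1
M (MIN): min(-5, 6) = -5
D (MAX): max(-8, -1, -5) = -1
A (MIN): min(-7, -1) = -7
N (MIN): min(8, 6) = 6
P (MIN): min(8, -5, -2) = -5
Q (MIN): min(1, 9) = 1
E (MAX): max(6, -5, 1) = 6
R (MIN): min(4, 8, -6, -1) = -6
S (MIN): min(-8, -3) = -8
T (MIN): min(4, 5) = 4
U (MIN): min(1, -1, -9) = -9
F (MAX): max(-6, -8, 4, -9) = 4
V (MIN): min(3, 5) = 3
W (MIN): min(-3, 1) = -3
G (MAX): max(3, -3) = 3
B (MIN): min(6, 4, 3) = 3
root (MAX): max(-7, 3) = 3
At root, MAX picks B (highest: 3).
At B, MIN picks G (lowest: 3).
At G, MAX picks V (highest: 3).
At V, MIN picks L31 (lowest: 3).
Terminal value 3.

L31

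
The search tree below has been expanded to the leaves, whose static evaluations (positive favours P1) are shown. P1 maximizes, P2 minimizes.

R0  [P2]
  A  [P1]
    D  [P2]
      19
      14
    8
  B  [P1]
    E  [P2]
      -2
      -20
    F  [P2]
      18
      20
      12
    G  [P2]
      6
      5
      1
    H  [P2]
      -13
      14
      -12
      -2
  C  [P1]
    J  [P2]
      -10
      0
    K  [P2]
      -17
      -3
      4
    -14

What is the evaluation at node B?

12

E (P2): min(-2, -20) = -20
F (P2): min(18, 20, 12) = 12
G (P2): min(6, 5, 1) = 1
H (P2): min(-13, 14, -12, -2) = -13
B (P1): max(-20, 12, 1, -13) = 12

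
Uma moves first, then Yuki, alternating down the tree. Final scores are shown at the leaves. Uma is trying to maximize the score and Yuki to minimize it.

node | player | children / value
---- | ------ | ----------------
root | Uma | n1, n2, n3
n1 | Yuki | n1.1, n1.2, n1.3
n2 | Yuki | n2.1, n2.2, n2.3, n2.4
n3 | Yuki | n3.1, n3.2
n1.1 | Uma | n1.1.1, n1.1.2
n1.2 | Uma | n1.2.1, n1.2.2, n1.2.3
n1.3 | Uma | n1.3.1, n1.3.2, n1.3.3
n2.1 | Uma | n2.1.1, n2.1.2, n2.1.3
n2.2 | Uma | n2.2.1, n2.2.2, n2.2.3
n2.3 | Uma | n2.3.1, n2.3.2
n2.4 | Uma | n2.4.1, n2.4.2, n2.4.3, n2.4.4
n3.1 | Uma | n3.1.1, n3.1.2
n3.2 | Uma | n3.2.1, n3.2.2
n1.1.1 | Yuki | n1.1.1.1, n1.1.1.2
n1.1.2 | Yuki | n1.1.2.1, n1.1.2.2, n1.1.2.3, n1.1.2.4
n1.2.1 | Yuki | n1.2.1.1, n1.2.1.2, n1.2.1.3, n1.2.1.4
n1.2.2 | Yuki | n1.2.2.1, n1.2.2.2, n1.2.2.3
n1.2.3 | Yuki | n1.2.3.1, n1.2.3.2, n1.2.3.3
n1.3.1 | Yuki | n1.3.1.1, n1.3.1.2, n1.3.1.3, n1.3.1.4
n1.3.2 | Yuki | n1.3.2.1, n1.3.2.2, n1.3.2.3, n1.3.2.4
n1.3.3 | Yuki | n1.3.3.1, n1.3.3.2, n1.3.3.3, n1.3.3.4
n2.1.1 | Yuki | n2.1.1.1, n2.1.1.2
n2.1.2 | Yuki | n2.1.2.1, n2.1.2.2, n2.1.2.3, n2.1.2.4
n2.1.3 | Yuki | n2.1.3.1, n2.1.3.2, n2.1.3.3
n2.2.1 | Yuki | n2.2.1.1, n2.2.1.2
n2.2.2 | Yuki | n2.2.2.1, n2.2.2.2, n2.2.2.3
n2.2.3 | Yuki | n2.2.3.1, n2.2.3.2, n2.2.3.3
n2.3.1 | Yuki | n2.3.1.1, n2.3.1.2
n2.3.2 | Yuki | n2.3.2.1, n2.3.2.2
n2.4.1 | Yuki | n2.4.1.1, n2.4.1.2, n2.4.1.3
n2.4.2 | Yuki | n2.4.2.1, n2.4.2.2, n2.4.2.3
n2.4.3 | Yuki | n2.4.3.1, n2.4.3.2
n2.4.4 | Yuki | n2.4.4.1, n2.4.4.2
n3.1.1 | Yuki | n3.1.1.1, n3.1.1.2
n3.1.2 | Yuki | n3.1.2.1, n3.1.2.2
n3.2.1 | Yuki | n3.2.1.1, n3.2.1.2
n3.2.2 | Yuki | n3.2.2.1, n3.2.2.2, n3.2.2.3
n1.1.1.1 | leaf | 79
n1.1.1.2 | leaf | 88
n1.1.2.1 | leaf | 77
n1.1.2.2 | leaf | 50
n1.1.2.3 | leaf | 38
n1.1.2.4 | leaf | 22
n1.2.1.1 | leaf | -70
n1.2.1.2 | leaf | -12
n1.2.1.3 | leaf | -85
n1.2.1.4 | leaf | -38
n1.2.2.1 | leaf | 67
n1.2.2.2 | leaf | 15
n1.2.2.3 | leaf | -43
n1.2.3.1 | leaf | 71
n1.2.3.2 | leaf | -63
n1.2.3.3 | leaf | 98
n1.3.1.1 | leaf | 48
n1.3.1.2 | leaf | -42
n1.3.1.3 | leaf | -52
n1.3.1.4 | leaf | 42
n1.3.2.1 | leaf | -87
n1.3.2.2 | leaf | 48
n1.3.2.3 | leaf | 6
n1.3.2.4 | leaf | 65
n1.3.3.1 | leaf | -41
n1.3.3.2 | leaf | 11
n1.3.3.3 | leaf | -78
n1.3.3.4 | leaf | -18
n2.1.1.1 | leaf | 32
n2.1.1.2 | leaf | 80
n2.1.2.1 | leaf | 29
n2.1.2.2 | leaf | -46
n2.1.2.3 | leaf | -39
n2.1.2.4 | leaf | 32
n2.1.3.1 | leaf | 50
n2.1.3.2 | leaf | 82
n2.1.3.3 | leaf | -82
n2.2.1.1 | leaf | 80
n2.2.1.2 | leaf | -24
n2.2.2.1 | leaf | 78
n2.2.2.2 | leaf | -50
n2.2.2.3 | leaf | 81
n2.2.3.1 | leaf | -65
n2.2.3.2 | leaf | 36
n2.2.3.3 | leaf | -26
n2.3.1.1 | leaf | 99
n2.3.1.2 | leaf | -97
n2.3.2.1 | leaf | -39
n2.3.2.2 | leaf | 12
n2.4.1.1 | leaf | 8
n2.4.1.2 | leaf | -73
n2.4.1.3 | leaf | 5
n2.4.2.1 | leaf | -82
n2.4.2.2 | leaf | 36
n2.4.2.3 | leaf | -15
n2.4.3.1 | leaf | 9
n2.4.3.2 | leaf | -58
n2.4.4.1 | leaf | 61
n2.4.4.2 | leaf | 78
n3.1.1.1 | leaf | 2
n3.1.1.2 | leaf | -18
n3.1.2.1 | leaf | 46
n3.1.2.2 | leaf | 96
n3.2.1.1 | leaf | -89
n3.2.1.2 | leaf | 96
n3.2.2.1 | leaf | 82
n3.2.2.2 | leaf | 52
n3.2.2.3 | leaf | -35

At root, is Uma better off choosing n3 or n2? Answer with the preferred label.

n3

n3.1.1 (Yuki): min(2, -18) = -18
n3.1.2 (Yuki): min(46, 96) = 46
n3.1 (Uma): max(-18, 46) = 46
n3.2.1 (Yuki): min(-89, 96) = -89
n3.2.2 (Yuki): min(82, 52, -35) = -35
n3.2 (Uma): max(-89, -35) = -35
n3 (Yuki): min(46, -35) = -35
n2.1.1 (Yuki): min(32, 80) = 32
n2.1.2 (Yuki): min(29, -46, -39, 32) = -46
n2.1.3 (Yuki): min(50, 82, -82) = -82
n2.1 (Uma): max(32, -46, -82) = 32
n2.2.1 (Yuki): min(80, -24) = -24
n2.2.2 (Yuki): min(78, -50, 81) = -50
n2.2.3 (Yuki): min(-65, 36, -26) = -65
n2.2 (Uma): max(-24, -50, -65) = -24
n2.3.1 (Yuki): min(99, -97) = -97
n2.3.2 (Yuki): min(-39, 12) = -39
n2.3 (Uma): max(-97, -39) = -39
n2.4.1 (Yuki): min(8, -73, 5) = -73
n2.4.2 (Yuki): min(-82, 36, -15) = -82
n2.4.3 (Yuki): min(9, -58) = -58
n2.4.4 (Yuki): min(61, 78) = 61
n2.4 (Uma): max(-73, -82, -58, 61) = 61
n2 (Yuki): min(32, -24, -39, 61) = -39
Uma prefers the higher value; n3=-35, n2=-39. n3 is better since -35 > -39.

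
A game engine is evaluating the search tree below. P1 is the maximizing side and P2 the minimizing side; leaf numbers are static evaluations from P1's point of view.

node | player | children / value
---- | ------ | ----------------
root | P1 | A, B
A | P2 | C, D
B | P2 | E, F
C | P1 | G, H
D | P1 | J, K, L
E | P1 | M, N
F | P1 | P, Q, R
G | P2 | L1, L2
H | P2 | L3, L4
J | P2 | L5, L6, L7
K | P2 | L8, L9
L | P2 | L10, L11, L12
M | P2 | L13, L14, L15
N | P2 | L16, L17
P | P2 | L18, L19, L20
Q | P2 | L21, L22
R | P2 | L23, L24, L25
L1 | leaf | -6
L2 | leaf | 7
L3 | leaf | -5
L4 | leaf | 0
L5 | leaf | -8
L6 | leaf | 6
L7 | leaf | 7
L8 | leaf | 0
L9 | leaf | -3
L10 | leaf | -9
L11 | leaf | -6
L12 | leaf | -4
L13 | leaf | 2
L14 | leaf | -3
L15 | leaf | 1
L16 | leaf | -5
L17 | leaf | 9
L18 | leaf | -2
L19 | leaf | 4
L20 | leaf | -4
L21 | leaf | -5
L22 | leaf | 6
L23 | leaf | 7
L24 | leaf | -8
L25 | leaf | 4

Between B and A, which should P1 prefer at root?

B

M (P2): min(2, -3, 1) = -3
N (P2): min(-5, 9) = -5
E (P1): max(-3, -5) = -3
P (P2): min(-2, 4, -4) = -4
Q (P2): min(-5, 6) = -5
R (P2): min(7, -8, 4) = -8
F (P1): max(-4, -5, -8) = -4
B (P2): min(-3, -4) = -4
G (P2): min(-6, 7) = -6
H (P2): min(-5, 0) = -5
C (P1): max(-6, -5) = -5
J (P2): min(-8, 6, 7) = -8
K (P2): min(0, -3) = -3
L (P2): min(-9, -6, -4) = -9
D (P1): max(-8, -3, -9) = -3
A (P2): min(-5, -3) = -5
P1 prefers the higher value; B=-4, A=-5. B is better since -4 > -5.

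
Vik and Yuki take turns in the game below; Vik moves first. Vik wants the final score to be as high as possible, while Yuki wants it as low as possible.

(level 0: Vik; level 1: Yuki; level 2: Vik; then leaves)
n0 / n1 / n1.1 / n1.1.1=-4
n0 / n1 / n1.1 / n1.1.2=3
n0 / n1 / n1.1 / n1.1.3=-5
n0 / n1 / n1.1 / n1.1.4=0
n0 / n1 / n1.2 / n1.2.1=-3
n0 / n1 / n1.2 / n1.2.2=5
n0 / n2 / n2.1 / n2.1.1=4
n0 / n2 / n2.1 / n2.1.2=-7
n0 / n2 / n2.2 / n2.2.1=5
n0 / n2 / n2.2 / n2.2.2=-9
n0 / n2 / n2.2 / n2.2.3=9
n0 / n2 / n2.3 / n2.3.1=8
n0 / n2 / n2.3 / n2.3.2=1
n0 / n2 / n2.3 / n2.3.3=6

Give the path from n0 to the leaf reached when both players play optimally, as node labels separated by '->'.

n1.1 (Vik): max(-4, 3, -5, 0) = 3
n1.2 (Vik): max(-3, 5) = 5
n1 (Yuki): min(3, 5) = 3
n2.1 (Vik): max(4, -7) = 4
n2.2 (Vik): max(5, -9, 9) = 9
n2.3 (Vik): max(8, 1, 6) = 8
n2 (Yuki): min(4, 9, 8) = 4
n0 (Vik): max(3, 4) = 4
At n0, Vik picks n2 (highest: 4).
At n2, Yuki picks n2.1 (lowest: 4).
At n2.1, Vik picks n2.1.1 (highest: 4).
Terminal value 4.

n0 -> n2 -> n2.1 -> n2.1.1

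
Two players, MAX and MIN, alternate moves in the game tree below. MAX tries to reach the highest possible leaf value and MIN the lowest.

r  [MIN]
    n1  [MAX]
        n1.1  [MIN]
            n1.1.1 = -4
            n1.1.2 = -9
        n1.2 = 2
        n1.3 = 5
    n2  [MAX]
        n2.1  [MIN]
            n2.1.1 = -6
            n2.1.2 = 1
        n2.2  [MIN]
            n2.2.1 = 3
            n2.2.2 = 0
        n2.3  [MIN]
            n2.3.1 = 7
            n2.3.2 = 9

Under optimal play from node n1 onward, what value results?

5

n1.1 (MIN): min(-4, -9) = -9
n1 (MAX): max(-9, 2, 5) = 5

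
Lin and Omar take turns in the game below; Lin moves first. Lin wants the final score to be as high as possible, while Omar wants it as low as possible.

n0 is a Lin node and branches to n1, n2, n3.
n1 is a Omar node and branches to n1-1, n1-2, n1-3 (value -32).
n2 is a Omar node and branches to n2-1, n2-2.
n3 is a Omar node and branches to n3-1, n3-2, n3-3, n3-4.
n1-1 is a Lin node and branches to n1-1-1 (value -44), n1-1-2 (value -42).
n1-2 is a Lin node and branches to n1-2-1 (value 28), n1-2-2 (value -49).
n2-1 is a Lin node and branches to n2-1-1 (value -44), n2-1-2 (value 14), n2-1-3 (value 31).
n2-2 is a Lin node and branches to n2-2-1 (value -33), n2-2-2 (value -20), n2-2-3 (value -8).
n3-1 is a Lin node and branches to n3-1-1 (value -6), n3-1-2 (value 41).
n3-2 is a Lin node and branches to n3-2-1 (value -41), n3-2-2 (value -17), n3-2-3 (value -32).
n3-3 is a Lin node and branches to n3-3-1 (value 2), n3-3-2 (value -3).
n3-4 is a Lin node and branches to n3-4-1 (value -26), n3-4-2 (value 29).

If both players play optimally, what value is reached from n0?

n1-1 (Lin): max(-44, -42) = -42
n1-2 (Lin): max(28, -49) = 28
n1 (Omar): min(-42, 28, -32) = -42
n2-1 (Lin): max(-44, 14, 31) = 31
n2-2 (Lin): max(-33, -20, -8) = -8
n2 (Omar): min(31, -8) = -8
n3-1 (Lin): max(-6, 41) = 41
n3-2 (Lin): max(-41, -17, -32) = -17
n3-3 (Lin): max(2, -3) = 2
n3-4 (Lin): max(-26, 29) = 29
n3 (Omar): min(41, -17, 2, 29) = -17
n0 (Lin): max(-42, -8, -17) = -8

-8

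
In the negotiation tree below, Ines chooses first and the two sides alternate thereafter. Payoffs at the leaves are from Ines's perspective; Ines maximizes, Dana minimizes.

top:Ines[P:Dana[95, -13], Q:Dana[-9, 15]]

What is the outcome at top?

-9

P (Dana): min(95, -13) = -13
Q (Dana): min(-9, 15) = -9
top (Ines): max(-13, -9) = -9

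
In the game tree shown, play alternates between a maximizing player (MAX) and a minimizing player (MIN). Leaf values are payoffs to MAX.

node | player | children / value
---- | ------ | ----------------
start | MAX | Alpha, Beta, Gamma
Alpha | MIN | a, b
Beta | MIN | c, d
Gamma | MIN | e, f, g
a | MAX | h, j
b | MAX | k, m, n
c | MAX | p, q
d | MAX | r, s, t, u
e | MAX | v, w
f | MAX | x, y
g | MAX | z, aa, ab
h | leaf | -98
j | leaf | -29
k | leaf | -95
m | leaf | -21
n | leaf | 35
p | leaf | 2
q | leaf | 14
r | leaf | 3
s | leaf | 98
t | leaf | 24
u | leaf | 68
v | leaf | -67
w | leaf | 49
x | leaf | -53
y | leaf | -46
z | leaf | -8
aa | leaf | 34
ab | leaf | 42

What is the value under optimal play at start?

14

a (MAX): max(-98, -29) = -29
b (MAX): max(-95, -21, 35) = 35
Alpha (MIN): min(-29, 35) = -29
c (MAX): max(2, 14) = 14
d (MAX): max(3, 98, 24, 68) = 98
Beta (MIN): min(14, 98) = 14
e (MAX): max(-67, 49) = 49
f (MAX): max(-53, -46) = -46
g (MAX): max(-8, 34, 42) = 42
Gamma (MIN): min(49, -46, 42) = -46
start (MAX): max(-29, 14, -46) = 14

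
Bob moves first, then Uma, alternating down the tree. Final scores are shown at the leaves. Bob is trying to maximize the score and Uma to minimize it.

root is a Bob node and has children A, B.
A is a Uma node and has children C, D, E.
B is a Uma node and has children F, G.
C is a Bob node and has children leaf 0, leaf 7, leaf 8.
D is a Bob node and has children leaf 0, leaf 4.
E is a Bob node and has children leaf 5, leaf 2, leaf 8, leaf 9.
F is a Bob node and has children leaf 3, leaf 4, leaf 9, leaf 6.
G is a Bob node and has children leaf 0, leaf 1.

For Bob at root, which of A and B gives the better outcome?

C (Bob): max(0, 7, 8) = 8
D (Bob): max(0, 4) = 4
E (Bob): max(5, 2, 8, 9) = 9
A (Uma): min(8, 4, 9) = 4
F (Bob): max(3, 4, 9, 6) = 9
G (Bob): max(0, 1) = 1
B (Uma): min(9, 1) = 1
Bob prefers the higher value; A=4, B=1. A is better since 4 > 1.

A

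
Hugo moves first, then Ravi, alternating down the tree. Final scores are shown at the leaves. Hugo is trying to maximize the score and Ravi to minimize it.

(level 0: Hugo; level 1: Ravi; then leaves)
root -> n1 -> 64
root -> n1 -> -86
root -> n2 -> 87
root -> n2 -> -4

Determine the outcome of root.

n1 (Ravi): min(64, -86) = -86
n2 (Ravi): min(87, -4) = -4
root (Hugo): max(-86, -4) = -4

-4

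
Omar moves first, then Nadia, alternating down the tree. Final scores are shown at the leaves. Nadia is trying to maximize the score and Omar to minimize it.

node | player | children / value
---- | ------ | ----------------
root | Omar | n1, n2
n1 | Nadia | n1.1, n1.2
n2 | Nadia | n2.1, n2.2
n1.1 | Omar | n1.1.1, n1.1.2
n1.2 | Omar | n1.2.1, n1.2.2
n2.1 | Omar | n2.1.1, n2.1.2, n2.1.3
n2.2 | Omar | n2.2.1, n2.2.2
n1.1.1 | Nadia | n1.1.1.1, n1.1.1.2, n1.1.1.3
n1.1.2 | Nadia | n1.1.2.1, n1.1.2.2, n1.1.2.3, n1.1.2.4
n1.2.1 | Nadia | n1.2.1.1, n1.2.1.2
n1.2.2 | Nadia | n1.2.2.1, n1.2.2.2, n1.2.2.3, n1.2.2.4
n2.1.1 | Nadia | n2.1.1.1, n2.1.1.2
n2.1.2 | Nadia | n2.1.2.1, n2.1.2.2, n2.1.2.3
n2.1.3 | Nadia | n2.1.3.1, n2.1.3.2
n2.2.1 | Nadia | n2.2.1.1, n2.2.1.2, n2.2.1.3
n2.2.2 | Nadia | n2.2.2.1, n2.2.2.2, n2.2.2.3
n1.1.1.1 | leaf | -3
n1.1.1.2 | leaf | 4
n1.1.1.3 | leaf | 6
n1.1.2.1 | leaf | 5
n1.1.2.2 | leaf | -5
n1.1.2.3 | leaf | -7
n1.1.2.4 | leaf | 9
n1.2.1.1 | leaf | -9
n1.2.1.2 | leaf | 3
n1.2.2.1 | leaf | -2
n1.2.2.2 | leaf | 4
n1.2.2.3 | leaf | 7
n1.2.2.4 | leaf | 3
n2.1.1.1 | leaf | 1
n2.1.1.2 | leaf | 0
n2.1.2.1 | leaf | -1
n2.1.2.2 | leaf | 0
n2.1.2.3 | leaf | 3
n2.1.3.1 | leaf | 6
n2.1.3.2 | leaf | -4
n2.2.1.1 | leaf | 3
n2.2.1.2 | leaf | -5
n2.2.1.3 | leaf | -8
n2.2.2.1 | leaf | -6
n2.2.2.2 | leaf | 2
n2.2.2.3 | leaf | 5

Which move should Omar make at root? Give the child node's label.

n1.1.1 (Nadia): max(-3, 4, 6) = 6
n1.1.2 (Nadia): max(5, -5, -7, 9) = 9
n1.1 (Omar): min(6, 9) = 6
n1.2.1 (Nadia): max(-9, 3) = 3
n1.2.2 (Nadia): max(-2, 4, 7, 3) = 7
n1.2 (Omar): min(3, 7) = 3
n1 (Nadia): max(6, 3) = 6
n2.1.1 (Nadia): max(1, 0) = 1
n2.1.2 (Nadia): max(-1, 0, 3) = 3
n2.1.3 (Nadia): max(6, -4) = 6
n2.1 (Omar): min(1, 3, 6) = 1
n2.2.1 (Nadia): max(3, -5, -8) = 3
n2.2.2 (Nadia): max(-6, 2, 5) = 5
n2.2 (Omar): min(3, 5) = 3
n2 (Nadia): max(1, 3) = 3
root (Omar): min(6, 3) = 3
Omar at root wants the lowest of {n1=6, n2=3}, so chooses n2.

n2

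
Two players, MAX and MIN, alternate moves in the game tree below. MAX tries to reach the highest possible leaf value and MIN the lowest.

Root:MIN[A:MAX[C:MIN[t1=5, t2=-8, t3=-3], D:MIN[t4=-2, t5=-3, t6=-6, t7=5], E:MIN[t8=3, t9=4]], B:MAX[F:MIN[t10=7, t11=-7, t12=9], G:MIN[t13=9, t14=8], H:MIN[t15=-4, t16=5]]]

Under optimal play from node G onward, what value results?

8

G (MIN): min(9, 8) = 8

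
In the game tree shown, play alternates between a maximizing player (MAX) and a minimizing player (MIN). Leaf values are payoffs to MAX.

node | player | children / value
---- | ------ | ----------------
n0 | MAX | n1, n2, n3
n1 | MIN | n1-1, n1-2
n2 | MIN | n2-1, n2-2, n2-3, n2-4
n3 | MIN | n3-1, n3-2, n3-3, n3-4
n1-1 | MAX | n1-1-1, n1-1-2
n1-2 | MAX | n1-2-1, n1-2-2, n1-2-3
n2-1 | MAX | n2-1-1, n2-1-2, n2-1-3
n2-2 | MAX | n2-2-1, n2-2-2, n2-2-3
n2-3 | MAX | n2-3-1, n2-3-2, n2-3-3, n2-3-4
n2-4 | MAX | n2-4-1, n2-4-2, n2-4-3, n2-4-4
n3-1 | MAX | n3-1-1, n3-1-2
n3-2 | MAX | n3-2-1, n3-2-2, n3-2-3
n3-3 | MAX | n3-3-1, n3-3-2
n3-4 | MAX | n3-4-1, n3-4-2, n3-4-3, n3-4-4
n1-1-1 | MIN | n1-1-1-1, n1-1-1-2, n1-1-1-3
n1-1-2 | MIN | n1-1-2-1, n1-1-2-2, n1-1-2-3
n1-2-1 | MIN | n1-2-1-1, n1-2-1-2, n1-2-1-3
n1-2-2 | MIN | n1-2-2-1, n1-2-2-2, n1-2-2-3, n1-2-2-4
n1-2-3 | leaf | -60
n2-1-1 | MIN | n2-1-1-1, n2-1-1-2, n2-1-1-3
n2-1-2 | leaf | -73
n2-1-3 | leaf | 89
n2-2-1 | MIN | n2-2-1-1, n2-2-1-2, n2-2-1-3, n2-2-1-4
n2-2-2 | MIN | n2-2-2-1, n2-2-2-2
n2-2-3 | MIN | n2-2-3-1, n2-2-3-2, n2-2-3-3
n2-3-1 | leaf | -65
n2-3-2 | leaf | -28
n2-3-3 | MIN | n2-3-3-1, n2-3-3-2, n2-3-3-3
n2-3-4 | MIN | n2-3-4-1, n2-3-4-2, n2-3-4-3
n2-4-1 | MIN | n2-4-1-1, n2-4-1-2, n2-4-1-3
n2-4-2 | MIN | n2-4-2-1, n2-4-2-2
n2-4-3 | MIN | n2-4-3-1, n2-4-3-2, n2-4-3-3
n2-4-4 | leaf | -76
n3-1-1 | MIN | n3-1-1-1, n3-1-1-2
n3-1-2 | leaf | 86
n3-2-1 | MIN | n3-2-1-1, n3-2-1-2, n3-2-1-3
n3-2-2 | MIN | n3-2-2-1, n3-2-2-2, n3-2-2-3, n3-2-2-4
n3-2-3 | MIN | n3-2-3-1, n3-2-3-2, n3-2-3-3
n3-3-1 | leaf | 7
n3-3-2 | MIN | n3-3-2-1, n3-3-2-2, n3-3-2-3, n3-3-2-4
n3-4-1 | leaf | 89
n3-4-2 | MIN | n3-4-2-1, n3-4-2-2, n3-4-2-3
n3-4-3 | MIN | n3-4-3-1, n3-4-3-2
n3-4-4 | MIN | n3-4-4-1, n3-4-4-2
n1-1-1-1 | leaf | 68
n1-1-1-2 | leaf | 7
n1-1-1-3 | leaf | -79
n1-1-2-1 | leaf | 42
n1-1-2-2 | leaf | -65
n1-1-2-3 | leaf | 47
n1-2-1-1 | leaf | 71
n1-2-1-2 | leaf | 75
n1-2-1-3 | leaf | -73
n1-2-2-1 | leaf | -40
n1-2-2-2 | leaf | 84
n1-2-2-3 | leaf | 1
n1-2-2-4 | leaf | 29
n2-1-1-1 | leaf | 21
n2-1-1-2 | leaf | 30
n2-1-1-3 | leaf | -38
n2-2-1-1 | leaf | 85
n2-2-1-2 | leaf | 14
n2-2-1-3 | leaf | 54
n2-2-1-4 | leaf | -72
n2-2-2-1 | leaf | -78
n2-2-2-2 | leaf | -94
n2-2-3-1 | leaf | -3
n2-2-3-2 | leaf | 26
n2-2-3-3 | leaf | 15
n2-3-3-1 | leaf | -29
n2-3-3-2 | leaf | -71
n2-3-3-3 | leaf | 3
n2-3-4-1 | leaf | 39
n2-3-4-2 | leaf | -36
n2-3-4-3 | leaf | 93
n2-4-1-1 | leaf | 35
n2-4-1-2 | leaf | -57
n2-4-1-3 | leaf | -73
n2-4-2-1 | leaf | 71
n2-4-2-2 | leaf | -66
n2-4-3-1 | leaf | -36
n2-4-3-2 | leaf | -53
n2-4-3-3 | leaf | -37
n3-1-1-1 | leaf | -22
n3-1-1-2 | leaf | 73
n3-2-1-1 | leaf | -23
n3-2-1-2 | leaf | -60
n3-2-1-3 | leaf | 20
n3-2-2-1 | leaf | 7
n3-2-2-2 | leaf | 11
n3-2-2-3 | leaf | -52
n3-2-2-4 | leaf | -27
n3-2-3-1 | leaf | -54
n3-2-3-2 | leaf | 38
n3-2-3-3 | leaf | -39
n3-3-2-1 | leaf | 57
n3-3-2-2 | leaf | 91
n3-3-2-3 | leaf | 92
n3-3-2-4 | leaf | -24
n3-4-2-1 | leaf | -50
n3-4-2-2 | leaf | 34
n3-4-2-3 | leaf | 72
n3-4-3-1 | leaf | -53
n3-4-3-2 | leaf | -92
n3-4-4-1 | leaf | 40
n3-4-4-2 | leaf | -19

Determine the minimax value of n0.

-52

n1-1-1 (MIN): min(68, 7, -79) = -79
n1-1-2 (MIN): min(42, -65, 47) = -65
n1-1 (MAX): max(-79, -65) = -65
n1-2-1 (MIN): min(71, 75, -73) = -73
n1-2-2 (MIN): min(-40, 84, 1, 29) = -40
n1-2 (MAX): max(-73, -40, -60) = -40
n1 (MIN): min(-65, -40) = -65
n2-1-1 (MIN): min(21, 30, -38) = -38
n2-1 (MAX): max(-38, -73, 89) = 89
n2-2-1 (MIN): min(85, 14, 54, -72) = -72
n2-2-2 (MIN): min(-78, -94) = -94
n2-2-3 (MIN): min(-3, 26, 15) = -3
n2-2 (MAX): max(-72, -94, -3) = -3
n2-3-3 (MIN): min(-29, -71, 3) = -71
n2-3-4 (MIN): min(39, -36, 93) = -36
n2-3 (MAX): max(-65, -28, -71, -36) = -28
n2-4-1 (MIN): min(35, -57, -73) = -73
n2-4-2 (MIN): min(71, -66) = -66
n2-4-3 (MIN): min(-36, -53, -37) = -53
n2-4 (MAX): max(-73, -66, -53, -76) = -53
n2 (MIN): min(89, -3, -28, -53) = -53
n3-1-1 (MIN): min(-22, 73) = -22
n3-1 (MAX): max(-22, 86) = 86
n3-2-1 (MIN): min(-23, -60, 20) = -60
n3-2-2 (MIN): min(7, 11, -52, -27) = -52
n3-2-3 (MIN): min(-54, 38, -39) = -54
n3-2 (MAX): max(-60, -52, -54) = -52
n3-3-2 (MIN): min(57, 91, 92, -24) = -24
n3-3 (MAX): max(7, -24) = 7
n3-4-2 (MIN): min(-50, 34, 72) = -50
n3-4-3 (MIN): min(-53, -92) = -92
n3-4-4 (MIN): min(40, -19) = -19
n3-4 (MAX): max(89, -50, -92, -19) = 89
n3 (MIN): min(86, -52, 7, 89) = -52
n0 (MAX): max(-65, -53, -52) = -52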